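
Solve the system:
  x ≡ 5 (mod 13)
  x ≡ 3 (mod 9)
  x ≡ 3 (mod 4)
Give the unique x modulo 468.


Moduli 13, 9, 4 are pairwise coprime; by CRT there is a unique solution modulo M = 13 · 9 · 4 = 468.
Solve pairwise, accumulating the modulus:
  Start with x ≡ 5 (mod 13).
  Combine with x ≡ 3 (mod 9): since gcd(13, 9) = 1, we get a unique residue mod 117.
    Write x = 5 + 13·t and substitute into x ≡ 3 (mod 9): 13·t ≡ 3 − 5 = -2 (mod 9).
    Reduce coefficients mod 9: 4·t ≡ 7 (mod 9).
    The inverse of 4 mod 9 is 7 (since 4·7 = 28 = 3·9 + 1), so t ≡ 7·7 = 49 ≡ 4 (mod 9).
    Then x = 5 + 13·4 = 57, valid modulo lcm(13, 9) = 117: x ≡ 57 (mod 117).
  Combine with x ≡ 3 (mod 4): since gcd(117, 4) = 1, we get a unique residue mod 468.
    Write x = 57 + 117·t and substitute into x ≡ 3 (mod 4): 117·t ≡ 3 − 57 = -54 (mod 4).
    Reduce coefficients mod 4: 1·t ≡ 2 (mod 4).
    So t ≡ 2 (mod 4).
    Then x = 57 + 117·2 = 291, valid modulo lcm(117, 4) = 468: x ≡ 291 (mod 468).
Verify: 291 mod 13 = 5 ✓, 291 mod 9 = 3 ✓, 291 mod 4 = 3 ✓.

x ≡ 291 (mod 468).


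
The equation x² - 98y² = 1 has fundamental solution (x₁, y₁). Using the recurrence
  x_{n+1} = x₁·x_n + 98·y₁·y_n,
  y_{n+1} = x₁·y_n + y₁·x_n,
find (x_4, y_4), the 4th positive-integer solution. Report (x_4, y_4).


Step 1: Find the fundamental solution (x₁, y₁) of x² - 98y² = 1.
  Expand √98 as a continued fraction. a₀ = ⌊√98⌋ = 9; iterate m_{k+1} = d_k·a_k − m_k, d_{k+1} = (98 − m_{k+1}²)/d_k, a_{k+1} = ⌊(a₀ + m_{k+1})/d_{k+1}⌋ (starting m₀ = 0, d₀ = 1), with convergents p_k = a_k·p_{k-1} + p_{k-2}, q_k = a_k·q_{k-1} + q_{k-2} (p₋₁ = 1, q₋₁ = 0):
  k = 0: a₀ = 9; p₀/q₀ = 9/1; p₀² − 98·q₀² = 81 − 98 = -17.
  k = 1: m = 9, d = 17, a = ⌊(9 + 9)/17⌋ = 1; p/q = (1·9 + 1)/(1·1 + 0) = 10/1; p² − 98·q² = 100 − 98 = 2.
  k = 2: m = 8, d = 2, a = ⌊(9 + 8)/2⌋ = 8; p/q = (8·10 + 9)/(8·1 + 1) = 89/9; p² − 98·q² = 7921 − 7938 = -17.
  k = 3: m = 8, d = 17, a = ⌊(9 + 8)/17⌋ = 1; p/q = (1·89 + 10)/(1·9 + 1) = 99/10; p² − 98·q² = 9801 − 9800 = 1.
  The first convergent with p² − 98·q² = 1 gives the fundamental solution (x₁, y₁) = (99, 10).
Step 2: Apply the recurrence (x_{n+1}, y_{n+1}) = (x₁x_n + 98y₁y_n, x₁y_n + y₁x_n) repeatedly.
  From (x_1, y_1) = (99, 10): x_2 = 99·99 + 98·10·10 = 19601; y_2 = 99·10 + 10·99 = 1980.
  From (x_2, y_2) = (19601, 1980): x_3 = 99·19601 + 98·10·1980 = 3880899; y_3 = 99·1980 + 10·19601 = 392030.
  From (x_3, y_3) = (3880899, 392030): x_4 = 99·3880899 + 98·10·392030 = 768398401; y_4 = 99·392030 + 10·3880899 = 77619960.
Step 3: Verify x_4² - 98·y_4² = 590436102659356801 - 590436102659356800 = 1 (should be 1). ✓

(x_1, y_1) = (99, 10); (x_4, y_4) = (768398401, 77619960).


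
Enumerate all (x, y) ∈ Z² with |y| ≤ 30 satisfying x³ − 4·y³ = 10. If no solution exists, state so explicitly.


The equation is x³ - 4y³ = 10. For fixed y, x³ = 4·y³ + 10, so a solution requires the RHS to be a perfect cube.
Strategy: iterate y from -30 to 30, compute RHS = 4·y³ + 10, and check whether it is a (positive or negative) perfect cube.
Check small values of y:
  y = 0: RHS = 10 is not a perfect cube.
  y = 1: RHS = 14 is not a perfect cube.
  y = -1: RHS = 6 is not a perfect cube.
  y = 2: RHS = 42 is not a perfect cube.
  y = -2: RHS = -22 is not a perfect cube.
  y = 3: RHS = 118 is not a perfect cube.
  y = -3: RHS = -98 is not a perfect cube.
Continuing the search up to |y| = 30 finds no solutions either.
No (x, y) in the scanned range satisfies the equation.

No integer solutions with |y| ≤ 30.


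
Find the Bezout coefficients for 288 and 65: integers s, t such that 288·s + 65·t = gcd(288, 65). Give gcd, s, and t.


Euclidean algorithm on (288, 65) — divide until remainder is 0:
  288 = 4 · 65 + 28
  65 = 2 · 28 + 9
  28 = 3 · 9 + 1
  9 = 9 · 1 + 0
gcd(288, 65) = 1.
Track Bezout coefficients alongside the remainders: start with r₀ = 288 = a·1 + b·0 (s = 1, t = 0) and r₁ = 65 = a·0 + b·1 (s = 0, t = 1); each new remainder r_{k+1} = r_{k-1} − q_k·r_k inherits s_{k+1} = s_{k-1} − q_k·s_k, t_{k+1} = t_{k-1} − q_k·t_k, so r_k = a·s_k + b·t_k at every step:
  q = 4: r = 28, s = 1 − 4·0 = 1, t = 0 − 4·1 = -4  (check: 288·1 + 65·(-4) = 28)
  q = 2: r = 9, s = 0 − 2·1 = -2, t = 1 − 2·(-4) = 9  (check: 288·(-2) + 65·9 = 9)
  q = 3: r = 1, s = 1 − 3·(-2) = 7, t = -4 − 3·9 = -31  (check: 288·7 + 65·(-31) = 1)
The row with r = 1 (the gcd) gives the Bezout coefficients s = 7, t = -31.
Result: 288 · (7) + 65 · (-31) = 1.

gcd(288, 65) = 1; s = 7, t = -31 (check: 288·7 + 65·(-31) = 1).


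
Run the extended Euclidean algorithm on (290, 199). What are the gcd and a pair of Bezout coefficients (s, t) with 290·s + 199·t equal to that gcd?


Euclidean algorithm on (290, 199) — divide until remainder is 0:
  290 = 1 · 199 + 91
  199 = 2 · 91 + 17
  91 = 5 · 17 + 6
  17 = 2 · 6 + 5
  6 = 1 · 5 + 1
  5 = 5 · 1 + 0
gcd(290, 199) = 1.
Track Bezout coefficients alongside the remainders: start with r₀ = 290 = a·1 + b·0 (s = 1, t = 0) and r₁ = 199 = a·0 + b·1 (s = 0, t = 1); each new remainder r_{k+1} = r_{k-1} − q_k·r_k inherits s_{k+1} = s_{k-1} − q_k·s_k, t_{k+1} = t_{k-1} − q_k·t_k, so r_k = a·s_k + b·t_k at every step:
  q = 1: r = 91, s = 1 − 1·0 = 1, t = 0 − 1·1 = -1  (check: 290·1 + 199·(-1) = 91)
  q = 2: r = 17, s = 0 − 2·1 = -2, t = 1 − 2·(-1) = 3  (check: 290·(-2) + 199·3 = 17)
  q = 5: r = 6, s = 1 − 5·(-2) = 11, t = -1 − 5·3 = -16  (check: 290·11 + 199·(-16) = 6)
  q = 2: r = 5, s = -2 − 2·11 = -24, t = 3 − 2·(-16) = 35  (check: 290·(-24) + 199·35 = 5)
  q = 1: r = 1, s = 11 − 1·(-24) = 35, t = -16 − 1·35 = -51  (check: 290·35 + 199·(-51) = 1)
The row with r = 1 (the gcd) gives the Bezout coefficients s = 35, t = -51.
Result: 290 · (35) + 199 · (-51) = 1.

gcd(290, 199) = 1; s = 35, t = -51 (check: 290·35 + 199·(-51) = 1).


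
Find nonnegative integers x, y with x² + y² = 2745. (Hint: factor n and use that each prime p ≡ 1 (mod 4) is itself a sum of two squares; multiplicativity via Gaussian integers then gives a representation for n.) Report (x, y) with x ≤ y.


Step 1: Factor n = 2745 = 3^2 · 5 · 61.
Step 2: Check the mod-4 condition on each prime factor: 3 ≡ 3 (mod 4), exponent 2 (must be even); 5 ≡ 1 (mod 4), exponent 1; 61 ≡ 1 (mod 4), exponent 1.
All primes ≡ 3 (mod 4) appear to even exponent (or don't appear), so by the two-squares theorem n IS expressible as a sum of two squares.
Step 3: Build a representation. Group n = k² · m with k = 3 and m = 5 · 61 = 305 (a product of primes ≡ 1 (mod 4)); a representation of m scales to one of n via (k·x)² + (k·y)² = k²(x² + y²). Each prime p ≡ 1 (mod 4) is itself a sum of two squares; find a² by testing p − a² for a perfect square:
  5: 5 − 1² = 4 = 2² ⇒ 5 = 1² + 2².
  61: 61 − 1² = 60, 61 − 2² = 57, 61 − 3² = 52, 61 − 4² = 45, 61 − 5² = 36 = 6² ⇒ 61 = 5² + 6².
  Combine using the Brahmagupta–Fibonacci identity (a² + b²)(c² + d²) = (ac − bd)² + (ad + bc)² = (ac + bd)² + (ad − bc)²:
  5 · 61 = 305: from (1² + 2²)(5² + 6²), take (1·5 − 2·6, 1·6 + 2·5) = (5 − 12, 6 + 10) = (-7, 16); dropping signs (only squares matter) gives (7, 16); check 7² + 16² = 49 + 256 = 305 ✓.
  Scale by k = 3: (3·7, 3·16) = (21, 48).
Step 4: Order so x ≤ y and verify: 21² + 48² = 441 + 2304 = 2745 = n. ✓

n = 2745 = 21² + 48² (one valid representation with x ≤ y).


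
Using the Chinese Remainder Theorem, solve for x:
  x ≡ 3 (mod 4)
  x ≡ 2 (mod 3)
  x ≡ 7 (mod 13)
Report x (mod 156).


Moduli 4, 3, 13 are pairwise coprime; by CRT there is a unique solution modulo M = 4 · 3 · 13 = 156.
Solve pairwise, accumulating the modulus:
  Start with x ≡ 3 (mod 4).
  Combine with x ≡ 2 (mod 3): since gcd(4, 3) = 1, we get a unique residue mod 12.
    Write x = 3 + 4·t and substitute into x ≡ 2 (mod 3): 4·t ≡ 2 − 3 = -1 (mod 3).
    Reduce coefficients mod 3: 1·t ≡ 2 (mod 3).
    So t ≡ 2 (mod 3).
    Then x = 3 + 4·2 = 11, valid modulo lcm(4, 3) = 12: x ≡ 11 (mod 12).
  Combine with x ≡ 7 (mod 13): since gcd(12, 13) = 1, we get a unique residue mod 156.
    Write x = 11 + 12·t and substitute into x ≡ 7 (mod 13): 12·t ≡ 7 − 11 = -4 (mod 13).
    Reduce coefficients mod 13: 12·t ≡ 9 (mod 13).
    The inverse of 12 mod 13 is 12 (since 12·12 = 144 = 11·13 + 1), so t ≡ 12·9 = 108 ≡ 4 (mod 13).
    Then x = 11 + 12·4 = 59, valid modulo lcm(12, 13) = 156: x ≡ 59 (mod 156).
Verify: 59 mod 4 = 3 ✓, 59 mod 3 = 2 ✓, 59 mod 13 = 7 ✓.

x ≡ 59 (mod 156).


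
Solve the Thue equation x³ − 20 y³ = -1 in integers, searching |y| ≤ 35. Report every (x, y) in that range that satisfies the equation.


The equation is x³ - 20y³ = -1. For fixed y, x³ = 20·y³ − 1, so a solution requires the RHS to be a perfect cube.
Strategy: iterate y from -35 to 35, compute RHS = 20·y³ − 1, and check whether it is a (positive or negative) perfect cube.
Check small values of y:
  y = 0: RHS = -1 = (-1)³ ⇒ x = -1 works.
  y = 1: RHS = 19 is not a perfect cube.
  y = -1: RHS = -21 is not a perfect cube.
  y = 2: RHS = 159 is not a perfect cube.
  y = -2: RHS = -161 is not a perfect cube.
  y = 3: RHS = 539 is not a perfect cube.
  y = -3: RHS = -541 is not a perfect cube.
Continuing, at y = 7: RHS = 6859 = (19)³ ⇒ x = 19 works.
Searching the remaining y in |y| ≤ 35 finds no further solutions.
Collected solutions: (-1, 0), (19, 7).

Solutions (with |y| ≤ 35): (-1, 0), (19, 7).


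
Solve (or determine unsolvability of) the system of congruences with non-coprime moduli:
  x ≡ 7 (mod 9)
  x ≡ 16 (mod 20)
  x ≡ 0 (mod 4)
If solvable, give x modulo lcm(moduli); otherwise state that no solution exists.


Moduli 9, 20, 4 are not pairwise coprime, so CRT works modulo lcm(m_i) when all pairwise compatibility conditions hold.
Pairwise compatibility: gcd(m_i, m_j) must divide a_i - a_j for every pair.
Merge one congruence at a time:
  Start: x ≡ 7 (mod 9).
  Combine with x ≡ 16 (mod 20): gcd(9, 20) = 1; 16 - 7 = 9, which IS divisible by 1, so compatible.
    Write x = 7 + 9·t and substitute into x ≡ 16 (mod 20): 9·t ≡ 16 − 7 = 9 (mod 20).
    The inverse of 9 mod 20 is 9 (since 9·9 = 81 = 4·20 + 1), so t ≡ 9·9 = 81 ≡ 1 (mod 20).
    Then x = 7 + 9·1 = 16, valid modulo lcm(9, 20) = 180: x ≡ 16 (mod 180).
  Combine with x ≡ 0 (mod 4): gcd(180, 4) = 4; 0 - 16 = -16, which IS divisible by 4, so compatible.
    Write x = 16 + 180·t and substitute into x ≡ 0 (mod 4): 180·t ≡ 0 − 16 = -16 (mod 4).
    Divide the congruence (and modulus) by g = 4: 45·t ≡ -4 (mod 1).
    Modulo 1 every t works; take t = 0.
    Then x = 16 + 180·0 = 16, valid modulo lcm(180, 4) = 180: x ≡ 16 (mod 180).
Verify: 16 mod 9 = 7, 16 mod 20 = 16, 16 mod 4 = 0.

x ≡ 16 (mod 180).


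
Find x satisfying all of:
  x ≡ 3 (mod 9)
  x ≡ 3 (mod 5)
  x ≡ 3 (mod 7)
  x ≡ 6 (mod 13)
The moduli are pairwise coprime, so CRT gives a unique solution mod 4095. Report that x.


Product of moduli M = 9 · 5 · 7 · 13 = 4095.
Merge one congruence at a time:
  Start: x ≡ 3 (mod 9).
  Combine with x ≡ 3 (mod 5); new modulus lcm = 45.
    Write x = 3 + 9·t and substitute into x ≡ 3 (mod 5): 9·t ≡ 3 − 3 = 0 (mod 5).
    Reduce coefficients mod 5: 4·t ≡ 0 (mod 5).
    The inverse of 4 mod 5 is 4 (since 4·4 = 16 = 3·5 + 1), so t ≡ 4·0 = 0 ≡ 0 (mod 5).
    Then x = 3 + 9·0 = 3, valid modulo lcm(9, 5) = 45: x ≡ 3 (mod 45).
  Combine with x ≡ 3 (mod 7); new modulus lcm = 315.
    Write x = 3 + 45·t and substitute into x ≡ 3 (mod 7): 45·t ≡ 3 − 3 = 0 (mod 7).
    Reduce coefficients mod 7: 3·t ≡ 0 (mod 7).
    The inverse of 3 mod 7 is 5 (since 3·5 = 15 = 2·7 + 1), so t ≡ 5·0 = 0 ≡ 0 (mod 7).
    Then x = 3 + 45·0 = 3, valid modulo lcm(45, 7) = 315: x ≡ 3 (mod 315).
  Combine with x ≡ 6 (mod 13); new modulus lcm = 4095.
    Write x = 3 + 315·t and substitute into x ≡ 6 (mod 13): 315·t ≡ 6 − 3 = 3 (mod 13).
    Reduce coefficients mod 13: 3·t ≡ 3 (mod 13).
    The inverse of 3 mod 13 is 9 (since 3·9 = 27 = 2·13 + 1), so t ≡ 9·3 = 27 ≡ 1 (mod 13).
    Then x = 3 + 315·1 = 318, valid modulo lcm(315, 13) = 4095: x ≡ 318 (mod 4095).
Verify against each original: 318 mod 9 = 3, 318 mod 5 = 3, 318 mod 7 = 3, 318 mod 13 = 6.

x ≡ 318 (mod 4095).


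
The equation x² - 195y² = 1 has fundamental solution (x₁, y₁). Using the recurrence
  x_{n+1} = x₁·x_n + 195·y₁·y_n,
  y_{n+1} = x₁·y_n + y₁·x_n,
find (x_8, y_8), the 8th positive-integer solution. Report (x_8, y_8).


Step 1: Find the fundamental solution (x₁, y₁) of x² - 195y² = 1.
  Expand √195 as a continued fraction. a₀ = ⌊√195⌋ = 13; iterate m_{k+1} = d_k·a_k − m_k, d_{k+1} = (195 − m_{k+1}²)/d_k, a_{k+1} = ⌊(a₀ + m_{k+1})/d_{k+1}⌋ (starting m₀ = 0, d₀ = 1), with convergents p_k = a_k·p_{k-1} + p_{k-2}, q_k = a_k·q_{k-1} + q_{k-2} (p₋₁ = 1, q₋₁ = 0):
  k = 0: a₀ = 13; p₀/q₀ = 13/1; p₀² − 195·q₀² = 169 − 195 = -26.
  k = 1: m = 13, d = 26, a = ⌊(13 + 13)/26⌋ = 1; p/q = (1·13 + 1)/(1·1 + 0) = 14/1; p² − 195·q² = 196 − 195 = 1.
  The first convergent with p² − 195·q² = 1 gives the fundamental solution (x₁, y₁) = (14, 1).
Step 2: Apply the recurrence (x_{n+1}, y_{n+1}) = (x₁x_n + 195y₁y_n, x₁y_n + y₁x_n) repeatedly.
  From (x_1, y_1) = (14, 1): x_2 = 14·14 + 195·1·1 = 391; y_2 = 14·1 + 1·14 = 28.
  From (x_2, y_2) = (391, 28): x_3 = 14·391 + 195·1·28 = 10934; y_3 = 14·28 + 1·391 = 783.
  From (x_3, y_3) = (10934, 783): x_4 = 14·10934 + 195·1·783 = 305761; y_4 = 14·783 + 1·10934 = 21896.
  From (x_4, y_4) = (305761, 21896): x_5 = 14·305761 + 195·1·21896 = 8550374; y_5 = 14·21896 + 1·305761 = 612305.
  From (x_5, y_5) = (8550374, 612305): x_6 = 14·8550374 + 195·1·612305 = 239104711; y_6 = 14·612305 + 1·8550374 = 17122644.
  From (x_6, y_6) = (239104711, 17122644): x_7 = 14·239104711 + 195·1·17122644 = 6686381534; y_7 = 14·17122644 + 1·239104711 = 478821727.
  From (x_7, y_7) = (6686381534, 478821727): x_8 = 14·6686381534 + 195·1·478821727 = 186979578241; y_8 = 14·478821727 + 1·6686381534 = 13389885712.
Step 3: Verify x_8² - 195·y_8² = 34961362679182240654081 - 34961362679182240654080 = 1 (should be 1). ✓

(x_1, y_1) = (14, 1); (x_8, y_8) = (186979578241, 13389885712).


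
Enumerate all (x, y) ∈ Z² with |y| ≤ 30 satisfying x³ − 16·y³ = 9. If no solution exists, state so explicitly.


The equation is x³ - 16y³ = 9. For fixed y, x³ = 16·y³ + 9, so a solution requires the RHS to be a perfect cube.
Strategy: iterate y from -30 to 30, compute RHS = 16·y³ + 9, and check whether it is a (positive or negative) perfect cube.
Check small values of y:
  y = 0: RHS = 9 is not a perfect cube.
  y = 1: RHS = 25 is not a perfect cube.
  y = -1: RHS = -7 is not a perfect cube.
  y = 2: RHS = 137 is not a perfect cube.
  y = -2: RHS = -119 is not a perfect cube.
  y = 3: RHS = 441 is not a perfect cube.
  y = -3: RHS = -423 is not a perfect cube.
Continuing the search up to |y| = 30 finds no solutions either.
No (x, y) in the scanned range satisfies the equation.

No integer solutions with |y| ≤ 30.


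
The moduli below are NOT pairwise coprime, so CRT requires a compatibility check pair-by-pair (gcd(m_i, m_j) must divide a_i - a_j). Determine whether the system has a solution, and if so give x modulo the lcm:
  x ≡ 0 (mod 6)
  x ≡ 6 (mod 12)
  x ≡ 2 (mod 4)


Moduli 6, 12, 4 are not pairwise coprime, so CRT works modulo lcm(m_i) when all pairwise compatibility conditions hold.
Pairwise compatibility: gcd(m_i, m_j) must divide a_i - a_j for every pair.
Merge one congruence at a time:
  Start: x ≡ 0 (mod 6).
  Combine with x ≡ 6 (mod 12): gcd(6, 12) = 6; 6 - 0 = 6, which IS divisible by 6, so compatible.
    Write x = 0 + 6·t and substitute into x ≡ 6 (mod 12): 6·t ≡ 6 − 0 = 6 (mod 12).
    Divide the congruence (and modulus) by g = 6: 1·t ≡ 1 (mod 2).
    So t ≡ 1 (mod 2).
    Then x = 0 + 6·1 = 6, valid modulo lcm(6, 12) = 12: x ≡ 6 (mod 12).
  Combine with x ≡ 2 (mod 4): gcd(12, 4) = 4; 2 - 6 = -4, which IS divisible by 4, so compatible.
    Write x = 6 + 12·t and substitute into x ≡ 2 (mod 4): 12·t ≡ 2 − 6 = -4 (mod 4).
    Divide the congruence (and modulus) by g = 4: 3·t ≡ -1 (mod 1).
    Modulo 1 every t works; take t = 0.
    Then x = 6 + 12·0 = 6, valid modulo lcm(12, 4) = 12: x ≡ 6 (mod 12).
Verify: 6 mod 6 = 0, 6 mod 12 = 6, 6 mod 4 = 2.

x ≡ 6 (mod 12).


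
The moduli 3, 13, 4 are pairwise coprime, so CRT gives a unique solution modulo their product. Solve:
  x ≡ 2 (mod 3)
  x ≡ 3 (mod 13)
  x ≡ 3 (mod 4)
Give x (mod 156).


Moduli 3, 13, 4 are pairwise coprime; by CRT there is a unique solution modulo M = 3 · 13 · 4 = 156.
Solve pairwise, accumulating the modulus:
  Start with x ≡ 2 (mod 3).
  Combine with x ≡ 3 (mod 13): since gcd(3, 13) = 1, we get a unique residue mod 39.
    Write x = 2 + 3·t and substitute into x ≡ 3 (mod 13): 3·t ≡ 3 − 2 = 1 (mod 13).
    The inverse of 3 mod 13 is 9 (since 3·9 = 27 = 2·13 + 1), so t ≡ 9·1 = 9 ≡ 9 (mod 13).
    Then x = 2 + 3·9 = 29, valid modulo lcm(3, 13) = 39: x ≡ 29 (mod 39).
  Combine with x ≡ 3 (mod 4): since gcd(39, 4) = 1, we get a unique residue mod 156.
    Write x = 29 + 39·t and substitute into x ≡ 3 (mod 4): 39·t ≡ 3 − 29 = -26 (mod 4).
    Reduce coefficients mod 4: 3·t ≡ 2 (mod 4).
    The inverse of 3 mod 4 is 3 (since 3·3 = 9 = 2·4 + 1), so t ≡ 3·2 = 6 ≡ 2 (mod 4).
    Then x = 29 + 39·2 = 107, valid modulo lcm(39, 4) = 156: x ≡ 107 (mod 156).
Verify: 107 mod 3 = 2 ✓, 107 mod 13 = 3 ✓, 107 mod 4 = 3 ✓.

x ≡ 107 (mod 156).


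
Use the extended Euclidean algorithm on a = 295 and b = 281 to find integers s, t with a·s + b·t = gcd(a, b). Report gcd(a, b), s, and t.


Euclidean algorithm on (295, 281) — divide until remainder is 0:
  295 = 1 · 281 + 14
  281 = 20 · 14 + 1
  14 = 14 · 1 + 0
gcd(295, 281) = 1.
Track Bezout coefficients alongside the remainders: start with r₀ = 295 = a·1 + b·0 (s = 1, t = 0) and r₁ = 281 = a·0 + b·1 (s = 0, t = 1); each new remainder r_{k+1} = r_{k-1} − q_k·r_k inherits s_{k+1} = s_{k-1} − q_k·s_k, t_{k+1} = t_{k-1} − q_k·t_k, so r_k = a·s_k + b·t_k at every step:
  q = 1: r = 14, s = 1 − 1·0 = 1, t = 0 − 1·1 = -1  (check: 295·1 + 281·(-1) = 14)
  q = 20: r = 1, s = 0 − 20·1 = -20, t = 1 − 20·(-1) = 21  (check: 295·(-20) + 281·21 = 1)
The row with r = 1 (the gcd) gives the Bezout coefficients s = -20, t = 21.
Result: 295 · (-20) + 281 · (21) = 1.

gcd(295, 281) = 1; s = -20, t = 21 (check: 295·(-20) + 281·21 = 1).


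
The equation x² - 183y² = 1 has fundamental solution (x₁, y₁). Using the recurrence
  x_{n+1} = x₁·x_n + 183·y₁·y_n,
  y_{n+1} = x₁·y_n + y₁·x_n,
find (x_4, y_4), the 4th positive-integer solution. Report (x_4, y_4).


Step 1: Find the fundamental solution (x₁, y₁) of x² - 183y² = 1.
  Expand √183 as a continued fraction. a₀ = ⌊√183⌋ = 13; iterate m_{k+1} = d_k·a_k − m_k, d_{k+1} = (183 − m_{k+1}²)/d_k, a_{k+1} = ⌊(a₀ + m_{k+1})/d_{k+1}⌋ (starting m₀ = 0, d₀ = 1), with convergents p_k = a_k·p_{k-1} + p_{k-2}, q_k = a_k·q_{k-1} + q_{k-2} (p₋₁ = 1, q₋₁ = 0):
  k = 0: a₀ = 13; p₀/q₀ = 13/1; p₀² − 183·q₀² = 169 − 183 = -14.
  k = 1: m = 13, d = 14, a = ⌊(13 + 13)/14⌋ = 1; p/q = (1·13 + 1)/(1·1 + 0) = 14/1; p² − 183·q² = 196 − 183 = 13.
  k = 2: m = 1, d = 13, a = ⌊(13 + 1)/13⌋ = 1; p/q = (1·14 + 13)/(1·1 + 1) = 27/2; p² − 183·q² = 729 − 732 = -3.
  k = 3: m = 12, d = 3, a = ⌊(13 + 12)/3⌋ = 8; p/q = (8·27 + 14)/(8·2 + 1) = 230/17; p² − 183·q² = 52900 − 52887 = 13.
  k = 4: m = 12, d = 13, a = ⌊(13 + 12)/13⌋ = 1; p/q = (1·230 + 27)/(1·17 + 2) = 257/19; p² − 183·q² = 66049 − 66063 = -14.
  k = 5: m = 1, d = 14, a = ⌊(13 + 1)/14⌋ = 1; p/q = (1·257 + 230)/(1·19 + 17) = 487/36; p² − 183·q² = 237169 − 237168 = 1.
  The first convergent with p² − 183·q² = 1 gives the fundamental solution (x₁, y₁) = (487, 36).
Step 2: Apply the recurrence (x_{n+1}, y_{n+1}) = (x₁x_n + 183y₁y_n, x₁y_n + y₁x_n) repeatedly.
  From (x_1, y_1) = (487, 36): x_2 = 487·487 + 183·36·36 = 474337; y_2 = 487·36 + 36·487 = 35064.
  From (x_2, y_2) = (474337, 35064): x_3 = 487·474337 + 183·36·35064 = 462003751; y_3 = 487·35064 + 36·474337 = 34152300.
  From (x_3, y_3) = (462003751, 34152300): x_4 = 487·462003751 + 183·36·34152300 = 449991179137; y_4 = 487·34152300 + 36·462003751 = 33264305136.
Step 3: Verify x_4² - 183·y_4² = 202492061301107624064769 - 202492061301107624064768 = 1 (should be 1). ✓

(x_1, y_1) = (487, 36); (x_4, y_4) = (449991179137, 33264305136).


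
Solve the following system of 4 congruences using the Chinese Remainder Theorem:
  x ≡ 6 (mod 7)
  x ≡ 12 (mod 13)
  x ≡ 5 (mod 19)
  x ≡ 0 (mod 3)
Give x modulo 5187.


Product of moduli M = 7 · 13 · 19 · 3 = 5187.
Merge one congruence at a time:
  Start: x ≡ 6 (mod 7).
  Combine with x ≡ 12 (mod 13); new modulus lcm = 91.
    Write x = 6 + 7·t and substitute into x ≡ 12 (mod 13): 7·t ≡ 12 − 6 = 6 (mod 13).
    The inverse of 7 mod 13 is 2 (since 7·2 = 14 = 1·13 + 1), so t ≡ 2·6 = 12 ≡ 12 (mod 13).
    Then x = 6 + 7·12 = 90, valid modulo lcm(7, 13) = 91: x ≡ 90 (mod 91).
  Combine with x ≡ 5 (mod 19); new modulus lcm = 1729.
    Write x = 90 + 91·t and substitute into x ≡ 5 (mod 19): 91·t ≡ 5 − 90 = -85 (mod 19).
    Reduce coefficients mod 19: 15·t ≡ 10 (mod 19).
    The inverse of 15 mod 19 is 14 (since 15·14 = 210 = 11·19 + 1), so t ≡ 14·10 = 140 ≡ 7 (mod 19).
    Then x = 90 + 91·7 = 727, valid modulo lcm(91, 19) = 1729: x ≡ 727 (mod 1729).
  Combine with x ≡ 0 (mod 3); new modulus lcm = 5187.
    Write x = 727 + 1729·t and substitute into x ≡ 0 (mod 3): 1729·t ≡ 0 − 727 = -727 (mod 3).
    Reduce coefficients mod 3: 1·t ≡ 2 (mod 3).
    So t ≡ 2 (mod 3).
    Then x = 727 + 1729·2 = 4185, valid modulo lcm(1729, 3) = 5187: x ≡ 4185 (mod 5187).
Verify against each original: 4185 mod 7 = 6, 4185 mod 13 = 12, 4185 mod 19 = 5, 4185 mod 3 = 0.

x ≡ 4185 (mod 5187).


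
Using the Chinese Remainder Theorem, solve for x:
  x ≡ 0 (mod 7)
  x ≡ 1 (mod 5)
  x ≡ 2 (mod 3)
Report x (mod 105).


Moduli 7, 5, 3 are pairwise coprime; by CRT there is a unique solution modulo M = 7 · 5 · 3 = 105.
Solve pairwise, accumulating the modulus:
  Start with x ≡ 0 (mod 7).
  Combine with x ≡ 1 (mod 5): since gcd(7, 5) = 1, we get a unique residue mod 35.
    Write x = 0 + 7·t and substitute into x ≡ 1 (mod 5): 7·t ≡ 1 − 0 = 1 (mod 5).
    Reduce coefficients mod 5: 2·t ≡ 1 (mod 5).
    The inverse of 2 mod 5 is 3 (since 2·3 = 6 = 1·5 + 1), so t ≡ 3·1 = 3 ≡ 3 (mod 5).
    Then x = 0 + 7·3 = 21, valid modulo lcm(7, 5) = 35: x ≡ 21 (mod 35).
  Combine with x ≡ 2 (mod 3): since gcd(35, 3) = 1, we get a unique residue mod 105.
    Write x = 21 + 35·t and substitute into x ≡ 2 (mod 3): 35·t ≡ 2 − 21 = -19 (mod 3).
    Reduce coefficients mod 3: 2·t ≡ 2 (mod 3).
    The inverse of 2 mod 3 is 2 (since 2·2 = 4 = 1·3 + 1), so t ≡ 2·2 = 4 ≡ 1 (mod 3).
    Then x = 21 + 35·1 = 56, valid modulo lcm(35, 3) = 105: x ≡ 56 (mod 105).
Verify: 56 mod 7 = 0 ✓, 56 mod 5 = 1 ✓, 56 mod 3 = 2 ✓.

x ≡ 56 (mod 105).


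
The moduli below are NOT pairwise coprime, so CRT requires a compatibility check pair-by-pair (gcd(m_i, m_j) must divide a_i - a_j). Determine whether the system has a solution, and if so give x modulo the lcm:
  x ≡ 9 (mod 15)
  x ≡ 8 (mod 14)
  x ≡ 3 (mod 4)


Moduli 15, 14, 4 are not pairwise coprime, so CRT works modulo lcm(m_i) when all pairwise compatibility conditions hold.
Pairwise compatibility: gcd(m_i, m_j) must divide a_i - a_j for every pair.
Merge one congruence at a time:
  Start: x ≡ 9 (mod 15).
  Combine with x ≡ 8 (mod 14): gcd(15, 14) = 1; 8 - 9 = -1, which IS divisible by 1, so compatible.
    Write x = 9 + 15·t and substitute into x ≡ 8 (mod 14): 15·t ≡ 8 − 9 = -1 (mod 14).
    Reduce coefficients mod 14: 1·t ≡ 13 (mod 14).
    So t ≡ 13 (mod 14).
    Then x = 9 + 15·13 = 204, valid modulo lcm(15, 14) = 210: x ≡ 204 (mod 210).
  Combine with x ≡ 3 (mod 4): gcd(210, 4) = 2, and 3 - 204 = -201 is NOT divisible by 2.
    ⇒ system is inconsistent (no integer solution).

No solution (the system is inconsistent).


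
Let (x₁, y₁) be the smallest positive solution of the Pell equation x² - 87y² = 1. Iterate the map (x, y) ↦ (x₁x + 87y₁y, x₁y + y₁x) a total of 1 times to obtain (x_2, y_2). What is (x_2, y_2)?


Step 1: Find the fundamental solution (x₁, y₁) of x² - 87y² = 1.
  Expand √87 as a continued fraction. a₀ = ⌊√87⌋ = 9; iterate m_{k+1} = d_k·a_k − m_k, d_{k+1} = (87 − m_{k+1}²)/d_k, a_{k+1} = ⌊(a₀ + m_{k+1})/d_{k+1}⌋ (starting m₀ = 0, d₀ = 1), with convergents p_k = a_k·p_{k-1} + p_{k-2}, q_k = a_k·q_{k-1} + q_{k-2} (p₋₁ = 1, q₋₁ = 0):
  k = 0: a₀ = 9; p₀/q₀ = 9/1; p₀² − 87·q₀² = 81 − 87 = -6.
  k = 1: m = 9, d = 6, a = ⌊(9 + 9)/6⌋ = 3; p/q = (3·9 + 1)/(3·1 + 0) = 28/3; p² − 87·q² = 784 − 783 = 1.
  The first convergent with p² − 87·q² = 1 gives the fundamental solution (x₁, y₁) = (28, 3).
Step 2: Apply the recurrence (x_{n+1}, y_{n+1}) = (x₁x_n + 87y₁y_n, x₁y_n + y₁x_n) repeatedly.
  From (x_1, y_1) = (28, 3): x_2 = 28·28 + 87·3·3 = 1567; y_2 = 28·3 + 3·28 = 168.
Step 3: Verify x_2² - 87·y_2² = 2455489 - 2455488 = 1 (should be 1). ✓

(x_1, y_1) = (28, 3); (x_2, y_2) = (1567, 168).


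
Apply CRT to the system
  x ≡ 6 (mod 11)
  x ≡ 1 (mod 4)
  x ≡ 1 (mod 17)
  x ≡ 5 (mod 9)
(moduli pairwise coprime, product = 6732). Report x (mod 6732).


Product of moduli M = 11 · 4 · 17 · 9 = 6732.
Merge one congruence at a time:
  Start: x ≡ 6 (mod 11).
  Combine with x ≡ 1 (mod 4); new modulus lcm = 44.
    Write x = 6 + 11·t and substitute into x ≡ 1 (mod 4): 11·t ≡ 1 − 6 = -5 (mod 4).
    Reduce coefficients mod 4: 3·t ≡ 3 (mod 4).
    The inverse of 3 mod 4 is 3 (since 3·3 = 9 = 2·4 + 1), so t ≡ 3·3 = 9 ≡ 1 (mod 4).
    Then x = 6 + 11·1 = 17, valid modulo lcm(11, 4) = 44: x ≡ 17 (mod 44).
  Combine with x ≡ 1 (mod 17); new modulus lcm = 748.
    Write x = 17 + 44·t and substitute into x ≡ 1 (mod 17): 44·t ≡ 1 − 17 = -16 (mod 17).
    Reduce coefficients mod 17: 10·t ≡ 1 (mod 17).
    The inverse of 10 mod 17 is 12 (since 10·12 = 120 = 7·17 + 1), so t ≡ 12·1 = 12 ≡ 12 (mod 17).
    Then x = 17 + 44·12 = 545, valid modulo lcm(44, 17) = 748: x ≡ 545 (mod 748).
  Combine with x ≡ 5 (mod 9); new modulus lcm = 6732.
    Write x = 545 + 748·t and substitute into x ≡ 5 (mod 9): 748·t ≡ 5 − 545 = -540 (mod 9).
    Reduce coefficients mod 9: 1·t ≡ 0 (mod 9).
    So t ≡ 0 (mod 9).
    Then x = 545 + 748·0 = 545, valid modulo lcm(748, 9) = 6732: x ≡ 545 (mod 6732).
Verify against each original: 545 mod 11 = 6, 545 mod 4 = 1, 545 mod 17 = 1, 545 mod 9 = 5.

x ≡ 545 (mod 6732).


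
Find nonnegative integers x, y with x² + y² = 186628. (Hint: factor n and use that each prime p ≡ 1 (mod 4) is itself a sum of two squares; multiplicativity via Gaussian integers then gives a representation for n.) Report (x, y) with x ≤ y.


Step 1: Factor n = 186628 = 2^2 · 13 · 37 · 97.
Step 2: Check the mod-4 condition on each prime factor: 2 = 2 (special); 13 ≡ 1 (mod 4), exponent 1; 37 ≡ 1 (mod 4), exponent 1; 97 ≡ 1 (mod 4), exponent 1.
All primes ≡ 3 (mod 4) appear to even exponent (or don't appear), so by the two-squares theorem n IS expressible as a sum of two squares.
Step 3: Build a representation. Group n = k² · m with k = 2 and m = 13 · 37 · 97 = 46657 (a product of primes ≡ 1 (mod 4)); a representation of m scales to one of n via (k·x)² + (k·y)² = k²(x² + y²). Each prime p ≡ 1 (mod 4) is itself a sum of two squares; find a² by testing p − a² for a perfect square:
  13: 13 − 1² = 12, 13 − 2² = 9 = 3² ⇒ 13 = 2² + 3².
  37: 37 − 1² = 36 = 6² ⇒ 37 = 1² + 6².
  97: 97 − 1² = 96, 97 − 2² = 93, 97 − 3² = 88, 97 − 4² = 81 = 9² ⇒ 97 = 4² + 9².
  Combine using the Brahmagupta–Fibonacci identity (a² + b²)(c² + d²) = (ac − bd)² + (ad + bc)² = (ac + bd)² + (ad − bc)²:
  13 · 37 = 481: from (2² + 3²)(1² + 6²), take (2·1 − 3·6, 2·6 + 3·1) = (2 − 18, 12 + 3) = (-16, 15); dropping signs (only squares matter) gives (16, 15); check 16² + 15² = 256 + 225 = 481 ✓.
  481 · 97 = 46657: from (16² + 15²)(4² + 9²), take (16·4 − 15·9, 16·9 + 15·4) = (64 − 135, 144 + 60) = (-71, 204); dropping signs (only squares matter) gives (71, 204); check 71² + 204² = 5041 + 41616 = 46657 ✓.
  Scale by k = 2: (2·71, 2·204) = (142, 408).
Step 4: Order so x ≤ y and verify: 142² + 408² = 20164 + 166464 = 186628 = n. ✓

n = 186628 = 142² + 408² (one valid representation with x ≤ y).


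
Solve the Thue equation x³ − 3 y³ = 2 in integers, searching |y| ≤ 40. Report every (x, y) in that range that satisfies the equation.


The equation is x³ - 3y³ = 2. For fixed y, x³ = 3·y³ + 2, so a solution requires the RHS to be a perfect cube.
Strategy: iterate y from -40 to 40, compute RHS = 3·y³ + 2, and check whether it is a (positive or negative) perfect cube.
Check small values of y:
  y = 0: RHS = 2 is not a perfect cube.
  y = 1: RHS = 5 is not a perfect cube.
  y = -1: RHS = -1 = (-1)³ ⇒ x = -1 works.
  y = 2: RHS = 26 is not a perfect cube.
  y = -2: RHS = -22 is not a perfect cube.
  y = 3: RHS = 83 is not a perfect cube.
  y = -3: RHS = -79 is not a perfect cube.
Continuing the search up to |y| = 40 finds no further solutions beyond those listed.
Collected solutions: (-1, -1).

Solutions (with |y| ≤ 40): (-1, -1).


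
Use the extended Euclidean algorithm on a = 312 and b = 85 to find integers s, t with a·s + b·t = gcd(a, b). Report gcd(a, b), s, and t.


Euclidean algorithm on (312, 85) — divide until remainder is 0:
  312 = 3 · 85 + 57
  85 = 1 · 57 + 28
  57 = 2 · 28 + 1
  28 = 28 · 1 + 0
gcd(312, 85) = 1.
Track Bezout coefficients alongside the remainders: start with r₀ = 312 = a·1 + b·0 (s = 1, t = 0) and r₁ = 85 = a·0 + b·1 (s = 0, t = 1); each new remainder r_{k+1} = r_{k-1} − q_k·r_k inherits s_{k+1} = s_{k-1} − q_k·s_k, t_{k+1} = t_{k-1} − q_k·t_k, so r_k = a·s_k + b·t_k at every step:
  q = 3: r = 57, s = 1 − 3·0 = 1, t = 0 − 3·1 = -3  (check: 312·1 + 85·(-3) = 57)
  q = 1: r = 28, s = 0 − 1·1 = -1, t = 1 − 1·(-3) = 4  (check: 312·(-1) + 85·4 = 28)
  q = 2: r = 1, s = 1 − 2·(-1) = 3, t = -3 − 2·4 = -11  (check: 312·3 + 85·(-11) = 1)
The row with r = 1 (the gcd) gives the Bezout coefficients s = 3, t = -11.
Result: 312 · (3) + 85 · (-11) = 1.

gcd(312, 85) = 1; s = 3, t = -11 (check: 312·3 + 85·(-11) = 1).


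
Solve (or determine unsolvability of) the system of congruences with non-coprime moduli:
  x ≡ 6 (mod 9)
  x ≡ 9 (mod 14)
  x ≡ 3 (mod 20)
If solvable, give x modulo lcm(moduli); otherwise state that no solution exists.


Moduli 9, 14, 20 are not pairwise coprime, so CRT works modulo lcm(m_i) when all pairwise compatibility conditions hold.
Pairwise compatibility: gcd(m_i, m_j) must divide a_i - a_j for every pair.
Merge one congruence at a time:
  Start: x ≡ 6 (mod 9).
  Combine with x ≡ 9 (mod 14): gcd(9, 14) = 1; 9 - 6 = 3, which IS divisible by 1, so compatible.
    Write x = 6 + 9·t and substitute into x ≡ 9 (mod 14): 9·t ≡ 9 − 6 = 3 (mod 14).
    The inverse of 9 mod 14 is 11 (since 9·11 = 99 = 7·14 + 1), so t ≡ 11·3 = 33 ≡ 5 (mod 14).
    Then x = 6 + 9·5 = 51, valid modulo lcm(9, 14) = 126: x ≡ 51 (mod 126).
  Combine with x ≡ 3 (mod 20): gcd(126, 20) = 2; 3 - 51 = -48, which IS divisible by 2, so compatible.
    Write x = 51 + 126·t and substitute into x ≡ 3 (mod 20): 126·t ≡ 3 − 51 = -48 (mod 20).
    Divide the congruence (and modulus) by g = 2: 63·t ≡ -24 (mod 10).
    Reduce coefficients mod 10: 3·t ≡ 6 (mod 10).
    The inverse of 3 mod 10 is 7 (since 3·7 = 21 = 2·10 + 1), so t ≡ 7·6 = 42 ≡ 2 (mod 10).
    Then x = 51 + 126·2 = 303, valid modulo lcm(126, 20) = 1260: x ≡ 303 (mod 1260).
Verify: 303 mod 9 = 6, 303 mod 14 = 9, 303 mod 20 = 3.

x ≡ 303 (mod 1260).


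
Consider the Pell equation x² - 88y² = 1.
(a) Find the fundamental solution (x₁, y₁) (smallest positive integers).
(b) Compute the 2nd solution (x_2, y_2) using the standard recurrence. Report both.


Step 1: Find the fundamental solution (x₁, y₁) of x² - 88y² = 1.
  Expand √88 as a continued fraction. a₀ = ⌊√88⌋ = 9; iterate m_{k+1} = d_k·a_k − m_k, d_{k+1} = (88 − m_{k+1}²)/d_k, a_{k+1} = ⌊(a₀ + m_{k+1})/d_{k+1}⌋ (starting m₀ = 0, d₀ = 1), with convergents p_k = a_k·p_{k-1} + p_{k-2}, q_k = a_k·q_{k-1} + q_{k-2} (p₋₁ = 1, q₋₁ = 0):
  k = 0: a₀ = 9; p₀/q₀ = 9/1; p₀² − 88·q₀² = 81 − 88 = -7.
  k = 1: m = 9, d = 7, a = ⌊(9 + 9)/7⌋ = 2; p/q = (2·9 + 1)/(2·1 + 0) = 19/2; p² − 88·q² = 361 − 352 = 9.
  k = 2: m = 5, d = 9, a = ⌊(9 + 5)/9⌋ = 1; p/q = (1·19 + 9)/(1·2 + 1) = 28/3; p² − 88·q² = 784 − 792 = -8.
  k = 3: m = 4, d = 8, a = ⌊(9 + 4)/8⌋ = 1; p/q = (1·28 + 19)/(1·3 + 2) = 47/5; p² − 88·q² = 2209 − 2200 = 9.
  k = 4: m = 4, d = 9, a = ⌊(9 + 4)/9⌋ = 1; p/q = (1·47 + 28)/(1·5 + 3) = 75/8; p² − 88·q² = 5625 − 5632 = -7.
  k = 5: m = 5, d = 7, a = ⌊(9 + 5)/7⌋ = 2; p/q = (2·75 + 47)/(2·8 + 5) = 197/21; p² − 88·q² = 38809 − 38808 = 1.
  The first convergent with p² − 88·q² = 1 gives the fundamental solution (x₁, y₁) = (197, 21).
Step 2: Apply the recurrence (x_{n+1}, y_{n+1}) = (x₁x_n + 88y₁y_n, x₁y_n + y₁x_n) repeatedly.
  From (x_1, y_1) = (197, 21): x_2 = 197·197 + 88·21·21 = 77617; y_2 = 197·21 + 21·197 = 8274.
Step 3: Verify x_2² - 88·y_2² = 6024398689 - 6024398688 = 1 (should be 1). ✓

(x_1, y_1) = (197, 21); (x_2, y_2) = (77617, 8274).


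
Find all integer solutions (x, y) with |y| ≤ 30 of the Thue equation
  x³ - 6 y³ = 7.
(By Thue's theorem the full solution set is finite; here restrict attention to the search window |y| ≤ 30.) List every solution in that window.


The equation is x³ - 6y³ = 7. For fixed y, x³ = 6·y³ + 7, so a solution requires the RHS to be a perfect cube.
Strategy: iterate y from -30 to 30, compute RHS = 6·y³ + 7, and check whether it is a (positive or negative) perfect cube.
Check small values of y:
  y = 0: RHS = 7 is not a perfect cube.
  y = 1: RHS = 13 is not a perfect cube.
  y = -1: RHS = 1 = (1)³ ⇒ x = 1 works.
  y = 2: RHS = 55 is not a perfect cube.
  y = -2: RHS = -41 is not a perfect cube.
  y = 3: RHS = 169 is not a perfect cube.
  y = -3: RHS = -155 is not a perfect cube.
Continuing the search up to |y| = 30 finds no further solutions beyond those listed.
Collected solutions: (1, -1).

Solutions (with |y| ≤ 30): (1, -1).


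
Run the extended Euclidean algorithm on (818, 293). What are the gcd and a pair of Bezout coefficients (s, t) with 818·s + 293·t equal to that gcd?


Euclidean algorithm on (818, 293) — divide until remainder is 0:
  818 = 2 · 293 + 232
  293 = 1 · 232 + 61
  232 = 3 · 61 + 49
  61 = 1 · 49 + 12
  49 = 4 · 12 + 1
  12 = 12 · 1 + 0
gcd(818, 293) = 1.
Track Bezout coefficients alongside the remainders: start with r₀ = 818 = a·1 + b·0 (s = 1, t = 0) and r₁ = 293 = a·0 + b·1 (s = 0, t = 1); each new remainder r_{k+1} = r_{k-1} − q_k·r_k inherits s_{k+1} = s_{k-1} − q_k·s_k, t_{k+1} = t_{k-1} − q_k·t_k, so r_k = a·s_k + b·t_k at every step:
  q = 2: r = 232, s = 1 − 2·0 = 1, t = 0 − 2·1 = -2  (check: 818·1 + 293·(-2) = 232)
  q = 1: r = 61, s = 0 − 1·1 = -1, t = 1 − 1·(-2) = 3  (check: 818·(-1) + 293·3 = 61)
  q = 3: r = 49, s = 1 − 3·(-1) = 4, t = -2 − 3·3 = -11  (check: 818·4 + 293·(-11) = 49)
  q = 1: r = 12, s = -1 − 1·4 = -5, t = 3 − 1·(-11) = 14  (check: 818·(-5) + 293·14 = 12)
  q = 4: r = 1, s = 4 − 4·(-5) = 24, t = -11 − 4·14 = -67  (check: 818·24 + 293·(-67) = 1)
The row with r = 1 (the gcd) gives the Bezout coefficients s = 24, t = -67.
Result: 818 · (24) + 293 · (-67) = 1.

gcd(818, 293) = 1; s = 24, t = -67 (check: 818·24 + 293·(-67) = 1).


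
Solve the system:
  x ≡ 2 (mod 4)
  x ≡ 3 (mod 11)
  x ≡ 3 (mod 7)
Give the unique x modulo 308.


Moduli 4, 11, 7 are pairwise coprime; by CRT there is a unique solution modulo M = 4 · 11 · 7 = 308.
Solve pairwise, accumulating the modulus:
  Start with x ≡ 2 (mod 4).
  Combine with x ≡ 3 (mod 11): since gcd(4, 11) = 1, we get a unique residue mod 44.
    Write x = 2 + 4·t and substitute into x ≡ 3 (mod 11): 4·t ≡ 3 − 2 = 1 (mod 11).
    The inverse of 4 mod 11 is 3 (since 4·3 = 12 = 1·11 + 1), so t ≡ 3·1 = 3 ≡ 3 (mod 11).
    Then x = 2 + 4·3 = 14, valid modulo lcm(4, 11) = 44: x ≡ 14 (mod 44).
  Combine with x ≡ 3 (mod 7): since gcd(44, 7) = 1, we get a unique residue mod 308.
    Write x = 14 + 44·t and substitute into x ≡ 3 (mod 7): 44·t ≡ 3 − 14 = -11 (mod 7).
    Reduce coefficients mod 7: 2·t ≡ 3 (mod 7).
    The inverse of 2 mod 7 is 4 (since 2·4 = 8 = 1·7 + 1), so t ≡ 4·3 = 12 ≡ 5 (mod 7).
    Then x = 14 + 44·5 = 234, valid modulo lcm(44, 7) = 308: x ≡ 234 (mod 308).
Verify: 234 mod 4 = 2 ✓, 234 mod 11 = 3 ✓, 234 mod 7 = 3 ✓.

x ≡ 234 (mod 308).


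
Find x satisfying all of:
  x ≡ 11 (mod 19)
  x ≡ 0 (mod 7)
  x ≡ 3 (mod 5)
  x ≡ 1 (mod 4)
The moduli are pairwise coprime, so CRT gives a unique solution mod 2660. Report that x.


Product of moduli M = 19 · 7 · 5 · 4 = 2660.
Merge one congruence at a time:
  Start: x ≡ 11 (mod 19).
  Combine with x ≡ 0 (mod 7); new modulus lcm = 133.
    Write x = 11 + 19·t and substitute into x ≡ 0 (mod 7): 19·t ≡ 0 − 11 = -11 (mod 7).
    Reduce coefficients mod 7: 5·t ≡ 3 (mod 7).
    The inverse of 5 mod 7 is 3 (since 5·3 = 15 = 2·7 + 1), so t ≡ 3·3 = 9 ≡ 2 (mod 7).
    Then x = 11 + 19·2 = 49, valid modulo lcm(19, 7) = 133: x ≡ 49 (mod 133).
  Combine with x ≡ 3 (mod 5); new modulus lcm = 665.
    Write x = 49 + 133·t and substitute into x ≡ 3 (mod 5): 133·t ≡ 3 − 49 = -46 (mod 5).
    Reduce coefficients mod 5: 3·t ≡ 4 (mod 5).
    The inverse of 3 mod 5 is 2 (since 3·2 = 6 = 1·5 + 1), so t ≡ 2·4 = 8 ≡ 3 (mod 5).
    Then x = 49 + 133·3 = 448, valid modulo lcm(133, 5) = 665: x ≡ 448 (mod 665).
  Combine with x ≡ 1 (mod 4); new modulus lcm = 2660.
    Write x = 448 + 665·t and substitute into x ≡ 1 (mod 4): 665·t ≡ 1 − 448 = -447 (mod 4).
    Reduce coefficients mod 4: 1·t ≡ 1 (mod 4).
    So t ≡ 1 (mod 4).
    Then x = 448 + 665·1 = 1113, valid modulo lcm(665, 4) = 2660: x ≡ 1113 (mod 2660).
Verify against each original: 1113 mod 19 = 11, 1113 mod 7 = 0, 1113 mod 5 = 3, 1113 mod 4 = 1.

x ≡ 1113 (mod 2660).


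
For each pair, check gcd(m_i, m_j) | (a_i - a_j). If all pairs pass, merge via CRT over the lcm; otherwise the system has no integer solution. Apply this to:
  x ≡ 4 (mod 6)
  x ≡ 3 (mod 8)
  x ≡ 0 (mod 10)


Moduli 6, 8, 10 are not pairwise coprime, so CRT works modulo lcm(m_i) when all pairwise compatibility conditions hold.
Pairwise compatibility: gcd(m_i, m_j) must divide a_i - a_j for every pair.
Merge one congruence at a time:
  Start: x ≡ 4 (mod 6).
  Combine with x ≡ 3 (mod 8): gcd(6, 8) = 2, and 3 - 4 = -1 is NOT divisible by 2.
    ⇒ system is inconsistent (no integer solution).

No solution (the system is inconsistent).


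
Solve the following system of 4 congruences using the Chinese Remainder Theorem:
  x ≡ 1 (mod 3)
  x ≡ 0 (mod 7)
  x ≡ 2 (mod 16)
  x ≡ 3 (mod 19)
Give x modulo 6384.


Product of moduli M = 3 · 7 · 16 · 19 = 6384.
Merge one congruence at a time:
  Start: x ≡ 1 (mod 3).
  Combine with x ≡ 0 (mod 7); new modulus lcm = 21.
    Write x = 1 + 3·t and substitute into x ≡ 0 (mod 7): 3·t ≡ 0 − 1 = -1 (mod 7).
    Reduce coefficients mod 7: 3·t ≡ 6 (mod 7).
    The inverse of 3 mod 7 is 5 (since 3·5 = 15 = 2·7 + 1), so t ≡ 5·6 = 30 ≡ 2 (mod 7).
    Then x = 1 + 3·2 = 7, valid modulo lcm(3, 7) = 21: x ≡ 7 (mod 21).
  Combine with x ≡ 2 (mod 16); new modulus lcm = 336.
    Write x = 7 + 21·t and substitute into x ≡ 2 (mod 16): 21·t ≡ 2 − 7 = -5 (mod 16).
    Reduce coefficients mod 16: 5·t ≡ 11 (mod 16).
    The inverse of 5 mod 16 is 13 (since 5·13 = 65 = 4·16 + 1), so t ≡ 13·11 = 143 ≡ 15 (mod 16).
    Then x = 7 + 21·15 = 322, valid modulo lcm(21, 16) = 336: x ≡ 322 (mod 336).
  Combine with x ≡ 3 (mod 19); new modulus lcm = 6384.
    Write x = 322 + 336·t and substitute into x ≡ 3 (mod 19): 336·t ≡ 3 − 322 = -319 (mod 19).
    Reduce coefficients mod 19: 13·t ≡ 4 (mod 19).
    The inverse of 13 mod 19 is 3 (since 13·3 = 39 = 2·19 + 1), so t ≡ 3·4 = 12 ≡ 12 (mod 19).
    Then x = 322 + 336·12 = 4354, valid modulo lcm(336, 19) = 6384: x ≡ 4354 (mod 6384).
Verify against each original: 4354 mod 3 = 1, 4354 mod 7 = 0, 4354 mod 16 = 2, 4354 mod 19 = 3.

x ≡ 4354 (mod 6384).
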